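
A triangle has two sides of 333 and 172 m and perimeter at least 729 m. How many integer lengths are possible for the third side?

281

Triangle inequality: 161 < x < 505. Perimeter ≥ 729 gives x ≥ 729 − 333 − 172 = 224.
So 224 ≤ x < 505; integers 224 through 504: 281 values.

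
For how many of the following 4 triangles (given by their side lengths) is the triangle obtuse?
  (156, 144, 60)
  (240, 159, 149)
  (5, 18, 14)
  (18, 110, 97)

3

(156,144,60): 60²+144² = 24336 = 156² → right
(240,159,149): 149²+159² = 47482 < 57600 = 240² → obtuse
(5,18,14): 5²+14² = 221 < 324 = 18² → obtuse
(18,110,97): 18²+97² = 9733 < 12100 = 110² → obtuse
3 of the 4 are obtuse.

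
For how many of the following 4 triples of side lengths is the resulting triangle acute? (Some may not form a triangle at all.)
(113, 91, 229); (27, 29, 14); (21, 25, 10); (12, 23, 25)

2

(113,91,229): 91+113 ≤ 229, not a triangle
(27,29,14): 14²+27² = 925 > 841 = 29² → acute
(21,25,10): 10²+21² = 541 < 625 = 25² → obtuse
(12,23,25): 12²+23² = 673 > 625 = 25² → acute
2 of the 4 are acute.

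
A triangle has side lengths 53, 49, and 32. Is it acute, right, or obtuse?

acute

Compare the square of the longest side to the sum of squares of the other two: 32² + 49² = 3425 > 2809 = 53².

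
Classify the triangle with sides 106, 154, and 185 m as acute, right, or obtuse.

acute

Compare the square of the longest side to the sum of squares of the other two: 106² + 154² = 34952 > 34225 = 185².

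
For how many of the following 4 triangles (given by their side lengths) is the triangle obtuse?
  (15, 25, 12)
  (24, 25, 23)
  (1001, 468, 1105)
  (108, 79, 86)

(15,25,12): 12²+15² = 369 < 625 = 25² → obtuse
(24,25,23): 23²+24² = 1105 > 625 = 25² → acute
(1001,468,1105): 468²+1001² = 1221025 = 1105² → right
(108,79,86): 79²+86² = 13637 > 11664 = 108² → acute
1 of the 4 is obtuse.

1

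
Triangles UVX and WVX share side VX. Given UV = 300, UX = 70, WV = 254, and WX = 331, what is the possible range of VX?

From triangle UVX: |300 − 70| < VX < 300 + 70, i.e. 230 < VX < 370.
From triangle WVX: 77 < VX < 585.
Both must hold, so VX lies in the intersection.

230 < VX < 370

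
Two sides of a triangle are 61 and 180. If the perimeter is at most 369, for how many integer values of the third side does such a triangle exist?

Triangle inequality: 119 < x < 241. Perimeter ≤ 369 gives x ≤ 369 − 61 − 180 = 128.
So 119 < x ≤ 128; integers 120 through 128: 9 values.

9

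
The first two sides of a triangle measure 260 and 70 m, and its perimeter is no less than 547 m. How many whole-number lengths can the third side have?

Triangle inequality: 190 < x < 330. Perimeter ≥ 547 gives x ≥ 547 − 260 − 70 = 217.
So 217 ≤ x < 330; integers 217 through 329: 113 values.

113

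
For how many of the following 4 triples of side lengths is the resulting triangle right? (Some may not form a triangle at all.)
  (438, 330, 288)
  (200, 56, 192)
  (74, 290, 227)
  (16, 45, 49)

(438,330,288): 288²+330² = 191844 = 438² → right
(200,56,192): 56²+192² = 40000 = 200² → right
(74,290,227): 74²+227² = 57005 < 84100 = 290² → obtuse
(16,45,49): 16²+45² = 2281 < 2401 = 49² → obtuse
2 of the 4 are right.

2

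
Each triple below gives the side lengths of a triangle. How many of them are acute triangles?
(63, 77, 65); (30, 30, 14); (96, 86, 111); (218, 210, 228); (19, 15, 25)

(63,77,65): 63²+65² = 8194 > 5929 = 77² → acute
(30,30,14): 14²+30² = 1096 > 900 = 30² → acute
(96,86,111): 86²+96² = 16612 > 12321 = 111² → acute
(218,210,228): 210²+218² = 91624 > 51984 = 228² → acute
(19,15,25): 15²+19² = 586 < 625 = 25² → obtuse
4 of the 5 are acute.

4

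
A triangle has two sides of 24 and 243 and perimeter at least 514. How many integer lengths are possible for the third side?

Triangle inequality: 219 < x < 267. Perimeter ≥ 514 gives x ≥ 514 − 24 − 243 = 247.
So 247 ≤ x < 267; integers 247 through 266: 20 values.

20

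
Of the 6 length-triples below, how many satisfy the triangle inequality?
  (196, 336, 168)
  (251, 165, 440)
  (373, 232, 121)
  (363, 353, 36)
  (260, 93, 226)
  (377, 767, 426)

4

(168,196,336): 168+196 > 336 → valid
(165,251,440): 165+251 ≤ 440 → not valid
(121,232,373): 121+232 ≤ 373 → not valid
(36,353,363): 36+353 > 363 → valid
(93,226,260): 93+226 > 260 → valid
(377,426,767): 377+426 > 767 → valid
4 of the 6 triples form a triangle.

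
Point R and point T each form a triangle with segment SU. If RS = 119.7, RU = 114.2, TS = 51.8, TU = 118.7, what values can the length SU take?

66.9 < SU < 170.5

From triangle RSU: |119.7 − 114.2| < SU < 119.7 + 114.2, i.e. 5.5 < SU < 233.9.
From triangle TSU: 66.9 < SU < 170.5.
Both must hold, so SU lies in the intersection.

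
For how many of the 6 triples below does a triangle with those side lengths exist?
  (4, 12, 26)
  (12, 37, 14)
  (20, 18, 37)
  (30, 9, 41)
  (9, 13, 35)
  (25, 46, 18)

1

(4,12,26): 4+12 ≤ 26 → not valid
(12,14,37): 12+14 ≤ 37 → not valid
(18,20,37): 18+20 > 37 → valid
(9,30,41): 9+30 ≤ 41 → not valid
(9,13,35): 9+13 ≤ 35 → not valid
(18,25,46): 18+25 ≤ 46 → not valid
1 of the 6 triples forms a triangle.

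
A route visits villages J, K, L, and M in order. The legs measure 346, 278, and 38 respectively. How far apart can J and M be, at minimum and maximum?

30 ≤ JM ≤ 662

The maximum is all hops collinear in one direction: 346 + 278 + 38 = 662.
The longest hop is 346; the others sum to 316. Folding the others back against it leaves at least 346 − 316 = 30.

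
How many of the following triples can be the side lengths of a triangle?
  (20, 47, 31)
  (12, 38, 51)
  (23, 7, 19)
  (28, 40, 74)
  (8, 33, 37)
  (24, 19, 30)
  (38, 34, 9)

5

(20,31,47): 20+31 > 47 → valid
(12,38,51): 12+38 ≤ 51 → not valid
(7,19,23): 7+19 > 23 → valid
(28,40,74): 28+40 ≤ 74 → not valid
(8,33,37): 8+33 > 37 → valid
(19,24,30): 19+24 > 30 → valid
(9,34,38): 9+34 > 38 → valid
5 of the 7 triples form a triangle.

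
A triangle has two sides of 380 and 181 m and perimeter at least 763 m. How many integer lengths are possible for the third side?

Triangle inequality: 199 < x < 561. Perimeter ≥ 763 gives x ≥ 763 − 380 − 181 = 202.
So 202 ≤ x < 561; integers 202 through 560: 359 values.

359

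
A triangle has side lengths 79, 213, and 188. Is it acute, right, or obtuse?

Compare the square of the longest side to the sum of squares of the other two: 79² + 188² = 41585 < 45369 = 213².

obtuse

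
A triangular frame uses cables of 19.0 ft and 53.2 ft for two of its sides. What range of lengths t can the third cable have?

By the triangle inequality, t must be less than 19.0 + 53.2 = 72.2 and greater than |19.0 − 53.2| = 34.2.

34.2 < t < 72.2 (ft)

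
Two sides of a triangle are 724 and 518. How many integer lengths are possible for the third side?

The third side lies in the open interval (206, 1242).
Integers from 207 to 1241 inclusive: 1241 − 207 + 1 = 1035.

1035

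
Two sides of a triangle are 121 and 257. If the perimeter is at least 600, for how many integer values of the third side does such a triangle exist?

Triangle inequality: 136 < x < 378. Perimeter ≥ 600 gives x ≥ 600 − 121 − 257 = 222.
So 222 ≤ x < 378; integers 222 through 377: 156 values.

156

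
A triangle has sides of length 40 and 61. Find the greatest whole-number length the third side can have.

100

The third side must be strictly less than 40 + 61 = 101.
The largest integer below 101 is 100.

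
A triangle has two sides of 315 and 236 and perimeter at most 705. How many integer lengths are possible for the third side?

75

Triangle inequality: 79 < x < 551. Perimeter ≤ 705 gives x ≤ 705 − 315 − 236 = 154.
So 79 < x ≤ 154; integers 80 through 154: 75 values.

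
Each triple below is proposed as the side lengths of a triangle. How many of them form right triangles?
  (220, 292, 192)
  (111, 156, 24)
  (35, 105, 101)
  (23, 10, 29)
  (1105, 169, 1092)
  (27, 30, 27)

(220,292,192): 192²+220² = 85264 = 292² → right
(111,156,24): 24+111 ≤ 156, not a triangle
(35,105,101): 35²+101² = 11426 > 11025 = 105² → acute
(23,10,29): 10²+23² = 629 < 841 = 29² → obtuse
(1105,169,1092): 169²+1092² = 1221025 = 1105² → right
(27,30,27): 27²+27² = 1458 > 900 = 30² → acute
2 of the 6 are right.

2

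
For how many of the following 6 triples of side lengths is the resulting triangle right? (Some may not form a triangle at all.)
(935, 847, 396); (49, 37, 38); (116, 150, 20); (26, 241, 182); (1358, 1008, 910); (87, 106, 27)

2

(935,847,396): 396²+847² = 874225 = 935² → right
(49,37,38): 37²+38² = 2813 > 2401 = 49² → acute
(116,150,20): 20+116 ≤ 150, not a triangle
(26,241,182): 26+182 ≤ 241, not a triangle
(1358,1008,910): 910²+1008² = 1844164 = 1358² → right
(87,106,27): 27²+87² = 8298 < 11236 = 106² → obtuse
2 of the 6 are right.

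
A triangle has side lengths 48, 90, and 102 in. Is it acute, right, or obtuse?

Compare the square of the longest side to the sum of squares of the other two: 48² + 90² = 10404 = 102².

right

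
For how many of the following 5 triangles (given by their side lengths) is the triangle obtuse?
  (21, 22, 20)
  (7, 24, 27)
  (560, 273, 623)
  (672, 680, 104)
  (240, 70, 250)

(21,22,20): 20²+21² = 841 > 484 = 22² → acute
(7,24,27): 7²+24² = 625 < 729 = 27² → obtuse
(560,273,623): 273²+560² = 388129 = 623² → right
(672,680,104): 104²+672² = 462400 = 680² → right
(240,70,250): 70²+240² = 62500 = 250² → right
1 of the 5 is obtuse.

1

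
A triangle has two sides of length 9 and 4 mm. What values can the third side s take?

5 < s < 13 (mm)

By the triangle inequality, s must be less than 9 + 4 = 13 and greater than |9 − 4| = 5.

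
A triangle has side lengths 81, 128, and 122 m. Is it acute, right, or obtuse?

Compare the square of the longest side to the sum of squares of the other two: 81² + 122² = 21445 > 16384 = 128².

acute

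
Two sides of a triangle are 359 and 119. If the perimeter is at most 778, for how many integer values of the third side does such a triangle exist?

60

Triangle inequality: 240 < x < 478. Perimeter ≤ 778 gives x ≤ 778 − 359 − 119 = 300.
So 240 < x ≤ 300; integers 241 through 300: 60 values.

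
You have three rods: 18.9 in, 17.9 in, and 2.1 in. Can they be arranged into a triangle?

The longest side is 18.9, and the other two sum to 20.0.
Since 20.0 > 18.9, the triangle inequality holds.

Yes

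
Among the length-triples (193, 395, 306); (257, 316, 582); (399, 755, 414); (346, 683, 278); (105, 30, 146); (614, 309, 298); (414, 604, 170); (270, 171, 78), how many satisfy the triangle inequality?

(193,306,395): 193+306 > 395 → valid
(257,316,582): 257+316 ≤ 582 → not valid
(399,414,755): 399+414 > 755 → valid
(278,346,683): 278+346 ≤ 683 → not valid
(30,105,146): 30+105 ≤ 146 → not valid
(298,309,614): 298+309 ≤ 614 → not valid
(170,414,604): 170+414 ≤ 604 → not valid
(78,171,270): 78+171 ≤ 270 → not valid
2 of the 8 triples form a triangle.

2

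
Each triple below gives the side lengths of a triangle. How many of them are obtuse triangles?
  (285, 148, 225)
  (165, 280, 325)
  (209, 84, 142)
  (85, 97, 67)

(285,148,225): 148²+225² = 72529 < 81225 = 285² → obtuse
(165,280,325): 165²+280² = 105625 = 325² → right
(209,84,142): 84²+142² = 27220 < 43681 = 209² → obtuse
(85,97,67): 67²+85² = 11714 > 9409 = 97² → acute
2 of the 4 are obtuse.

2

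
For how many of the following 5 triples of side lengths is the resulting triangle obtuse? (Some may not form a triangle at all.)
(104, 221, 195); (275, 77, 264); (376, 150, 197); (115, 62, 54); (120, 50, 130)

1

(104,221,195): 104²+195² = 48841 = 221² → right
(275,77,264): 77²+264² = 75625 = 275² → right
(376,150,197): 150+197 ≤ 376, not a triangle
(115,62,54): 54²+62² = 6760 < 13225 = 115² → obtuse
(120,50,130): 50²+120² = 16900 = 130² → right
1 of the 5 is obtuse.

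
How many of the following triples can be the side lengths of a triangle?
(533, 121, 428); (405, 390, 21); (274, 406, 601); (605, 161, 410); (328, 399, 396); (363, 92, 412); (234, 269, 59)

(121,428,533): 121+428 > 533 → valid
(21,390,405): 21+390 > 405 → valid
(274,406,601): 274+406 > 601 → valid
(161,410,605): 161+410 ≤ 605 → not valid
(328,396,399): 328+396 > 399 → valid
(92,363,412): 92+363 > 412 → valid
(59,234,269): 59+234 > 269 → valid
6 of the 7 triples form a triangle.

6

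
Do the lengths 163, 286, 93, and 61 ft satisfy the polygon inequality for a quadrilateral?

A quadrilateral exists iff every side is shorter than the sum of the others — equivalently, the longest side is less than the sum of the rest.
Longest side 286 < 317 (sum of the remaining 3), so yes.

Yes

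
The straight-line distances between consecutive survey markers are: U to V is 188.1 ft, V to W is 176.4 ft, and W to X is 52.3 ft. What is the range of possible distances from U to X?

The maximum is all hops collinear in one direction: 188.1 + 176.4 + 52.3 = 416.8.
The longest hop is 188.1; the others sum to 228.7. Since 188.1 ≤ 228.7, the path can fold back on itself completely, so the minimum distance is 0.

0 ≤ UX ≤ 416.8 ft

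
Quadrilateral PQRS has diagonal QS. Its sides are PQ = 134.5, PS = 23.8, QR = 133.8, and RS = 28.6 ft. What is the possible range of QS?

110.7 < QS < 158.3

From triangle PQS: |134.5 − 23.8| < QS < 134.5 + 23.8, i.e. 110.7 < QS < 158.3.
From triangle RQS: 105.2 < QS < 162.4.
Both must hold, so QS lies in the intersection.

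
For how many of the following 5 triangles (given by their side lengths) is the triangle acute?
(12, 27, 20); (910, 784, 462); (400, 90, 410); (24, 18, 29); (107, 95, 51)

2

(12,27,20): 12²+20² = 544 < 729 = 27² → obtuse
(910,784,462): 462²+784² = 828100 = 910² → right
(400,90,410): 90²+400² = 168100 = 410² → right
(24,18,29): 18²+24² = 900 > 841 = 29² → acute
(107,95,51): 51²+95² = 11626 > 11449 = 107² → acute
2 of the 5 are acute.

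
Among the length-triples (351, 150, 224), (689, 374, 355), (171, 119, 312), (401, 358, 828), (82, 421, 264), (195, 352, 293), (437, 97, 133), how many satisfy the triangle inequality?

(150,224,351): 150+224 > 351 → valid
(355,374,689): 355+374 > 689 → valid
(119,171,312): 119+171 ≤ 312 → not valid
(358,401,828): 358+401 ≤ 828 → not valid
(82,264,421): 82+264 ≤ 421 → not valid
(195,293,352): 195+293 > 352 → valid
(97,133,437): 97+133 ≤ 437 → not valid
3 of the 7 triples form a triangle.

3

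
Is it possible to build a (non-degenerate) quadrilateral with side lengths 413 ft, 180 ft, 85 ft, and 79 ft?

For a quadrilateral, each side must be shorter than the sum of the others.
Here the longest side is 413, but the remaining 3 sides sum to only 344.

No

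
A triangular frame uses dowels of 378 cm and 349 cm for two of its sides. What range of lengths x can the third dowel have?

By the triangle inequality, x must be less than 378 + 349 = 727 and greater than |378 − 349| = 29.

29 < x < 727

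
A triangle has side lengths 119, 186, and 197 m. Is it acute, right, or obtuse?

acute

Compare the square of the longest side to the sum of squares of the other two: 119² + 186² = 48757 > 38809 = 197².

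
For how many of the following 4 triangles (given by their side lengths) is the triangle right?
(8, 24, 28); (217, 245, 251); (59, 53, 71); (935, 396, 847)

(8,24,28): 8²+24² = 640 < 784 = 28² → obtuse
(217,245,251): 217²+245² = 107114 > 63001 = 251² → acute
(59,53,71): 53²+59² = 6290 > 5041 = 71² → acute
(935,396,847): 396²+847² = 874225 = 935² → right
1 of the 4 is right.

1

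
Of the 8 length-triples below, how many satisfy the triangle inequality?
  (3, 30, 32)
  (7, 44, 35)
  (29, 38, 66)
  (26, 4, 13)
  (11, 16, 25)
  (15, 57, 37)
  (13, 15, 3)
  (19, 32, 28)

(3,30,32): 3+30 > 32 → valid
(7,35,44): 7+35 ≤ 44 → not valid
(29,38,66): 29+38 > 66 → valid
(4,13,26): 4+13 ≤ 26 → not valid
(11,16,25): 11+16 > 25 → valid
(15,37,57): 15+37 ≤ 57 → not valid
(3,13,15): 3+13 > 15 → valid
(19,28,32): 19+28 > 32 → valid
5 of the 8 triples form a triangle.

5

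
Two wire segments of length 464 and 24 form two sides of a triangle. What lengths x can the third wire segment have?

440 < x < 488

By the triangle inequality, x must be less than 464 + 24 = 488 and greater than |464 − 24| = 440.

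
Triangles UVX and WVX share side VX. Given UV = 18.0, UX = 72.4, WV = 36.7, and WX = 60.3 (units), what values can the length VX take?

From triangle UVX: |18.0 − 72.4| < VX < 18.0 + 72.4, i.e. 54.4 < VX < 90.4.
From triangle WVX: 23.6 < VX < 97.0.
Both must hold, so VX lies in the intersection.

54.4 < VX < 90.4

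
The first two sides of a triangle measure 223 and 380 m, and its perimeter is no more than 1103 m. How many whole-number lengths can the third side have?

Triangle inequality: 157 < x < 603. Perimeter ≤ 1103 gives x ≤ 1103 − 223 − 380 = 500.
So 157 < x ≤ 500; integers 158 through 500: 343 values.

343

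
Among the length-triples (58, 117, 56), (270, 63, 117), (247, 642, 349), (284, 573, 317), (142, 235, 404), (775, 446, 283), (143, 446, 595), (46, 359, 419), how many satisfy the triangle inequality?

1

(56,58,117): 56+58 ≤ 117 → not valid
(63,117,270): 63+117 ≤ 270 → not valid
(247,349,642): 247+349 ≤ 642 → not valid
(284,317,573): 284+317 > 573 → valid
(142,235,404): 142+235 ≤ 404 → not valid
(283,446,775): 283+446 ≤ 775 → not valid
(143,446,595): 143+446 ≤ 595 → not valid
(46,359,419): 46+359 ≤ 419 → not valid
1 of the 8 triples forms a triangle.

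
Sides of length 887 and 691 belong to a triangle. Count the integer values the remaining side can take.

1381

The third side lies in the open interval (196, 1578).
Integers from 197 to 1577 inclusive: 1577 − 197 + 1 = 1381.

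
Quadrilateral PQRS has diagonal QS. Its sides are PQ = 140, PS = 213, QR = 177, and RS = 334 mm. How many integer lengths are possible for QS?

From triangle PQS: 73 < QS < 353.
From triangle RQS: 157 < QS < 511.
Intersection: 157 < QS < 353, so integers 158 through 352: 195 values.

195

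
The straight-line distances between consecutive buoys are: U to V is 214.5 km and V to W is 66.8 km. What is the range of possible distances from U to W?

147.7 ≤ UW ≤ 281.3 km

By the triangle inequality, |214.5 − 66.8| ≤ UW ≤ 214.5 + 66.8.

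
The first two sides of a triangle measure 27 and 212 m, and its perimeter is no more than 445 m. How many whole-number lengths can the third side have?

21

Triangle inequality: 185 < x < 239. Perimeter ≤ 445 gives x ≤ 445 − 27 − 212 = 206.
So 185 < x ≤ 206; integers 186 through 206: 21 values.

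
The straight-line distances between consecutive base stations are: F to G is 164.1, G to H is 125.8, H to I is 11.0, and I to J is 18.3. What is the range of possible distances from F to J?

The maximum is all hops collinear in one direction: 164.1 + 125.8 + 11.0 + 18.3 = 319.2.
The longest hop is 164.1; the others sum to 155.1. Folding the others back against it leaves at least 164.1 − 155.1 = 9.0.

9.0 ≤ FJ ≤ 319.2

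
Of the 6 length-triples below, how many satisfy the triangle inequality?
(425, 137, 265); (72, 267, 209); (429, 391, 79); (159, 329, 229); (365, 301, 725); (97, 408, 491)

(137,265,425): 137+265 ≤ 425 → not valid
(72,209,267): 72+209 > 267 → valid
(79,391,429): 79+391 > 429 → valid
(159,229,329): 159+229 > 329 → valid
(301,365,725): 301+365 ≤ 725 → not valid
(97,408,491): 97+408 > 491 → valid
4 of the 6 triples form a triangle.

4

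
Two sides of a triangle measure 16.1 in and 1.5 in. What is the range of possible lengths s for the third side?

By the triangle inequality, s must be less than 16.1 + 1.5 = 17.6 and greater than |16.1 − 1.5| = 14.6.

14.6 < s < 17.6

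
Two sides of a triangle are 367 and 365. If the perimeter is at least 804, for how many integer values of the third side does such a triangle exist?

660

Triangle inequality: 2 < x < 732. Perimeter ≥ 804 gives x ≥ 804 − 367 − 365 = 72.
So 72 ≤ x < 732; integers 72 through 731: 660 values.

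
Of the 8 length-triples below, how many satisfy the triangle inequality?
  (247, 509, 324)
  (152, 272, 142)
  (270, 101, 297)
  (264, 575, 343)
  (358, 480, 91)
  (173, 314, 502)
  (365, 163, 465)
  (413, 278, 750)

(247,324,509): 247+324 > 509 → valid
(142,152,272): 142+152 > 272 → valid
(101,270,297): 101+270 > 297 → valid
(264,343,575): 264+343 > 575 → valid
(91,358,480): 91+358 ≤ 480 → not valid
(173,314,502): 173+314 ≤ 502 → not valid
(163,365,465): 163+365 > 465 → valid
(278,413,750): 278+413 ≤ 750 → not valid
5 of the 8 triples form a triangle.

5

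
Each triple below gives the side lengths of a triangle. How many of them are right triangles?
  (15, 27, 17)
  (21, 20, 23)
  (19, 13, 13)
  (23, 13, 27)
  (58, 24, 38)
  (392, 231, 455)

1

(15,27,17): 15²+17² = 514 < 729 = 27² → obtuse
(21,20,23): 20²+21² = 841 > 529 = 23² → acute
(19,13,13): 13²+13² = 338 < 361 = 19² → obtuse
(23,13,27): 13²+23² = 698 < 729 = 27² → obtuse
(58,24,38): 24²+38² = 2020 < 3364 = 58² → obtuse
(392,231,455): 231²+392² = 207025 = 455² → right
1 of the 6 is right.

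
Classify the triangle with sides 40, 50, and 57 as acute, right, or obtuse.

acute

Compare the square of the longest side to the sum of squares of the other two: 40² + 50² = 4100 > 3249 = 57².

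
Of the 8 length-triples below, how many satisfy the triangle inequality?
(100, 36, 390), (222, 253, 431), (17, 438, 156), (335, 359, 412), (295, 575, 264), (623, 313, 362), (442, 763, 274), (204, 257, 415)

(36,100,390): 36+100 ≤ 390 → not valid
(222,253,431): 222+253 > 431 → valid
(17,156,438): 17+156 ≤ 438 → not valid
(335,359,412): 335+359 > 412 → valid
(264,295,575): 264+295 ≤ 575 → not valid
(313,362,623): 313+362 > 623 → valid
(274,442,763): 274+442 ≤ 763 → not valid
(204,257,415): 204+257 > 415 → valid
4 of the 8 triples form a triangle.

4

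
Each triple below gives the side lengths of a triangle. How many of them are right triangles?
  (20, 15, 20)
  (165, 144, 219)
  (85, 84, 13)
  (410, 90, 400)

3

(20,15,20): 15²+20² = 625 > 400 = 20² → acute
(165,144,219): 144²+165² = 47961 = 219² → right
(85,84,13): 13²+84² = 7225 = 85² → right
(410,90,400): 90²+400² = 168100 = 410² → right
3 of the 4 are right.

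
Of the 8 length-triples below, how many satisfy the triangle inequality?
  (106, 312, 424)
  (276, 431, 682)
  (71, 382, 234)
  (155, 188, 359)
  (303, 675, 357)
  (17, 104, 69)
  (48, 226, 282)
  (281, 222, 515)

(106,312,424): 106+312 ≤ 424 → not valid
(276,431,682): 276+431 > 682 → valid
(71,234,382): 71+234 ≤ 382 → not valid
(155,188,359): 155+188 ≤ 359 → not valid
(303,357,675): 303+357 ≤ 675 → not valid
(17,69,104): 17+69 ≤ 104 → not valid
(48,226,282): 48+226 ≤ 282 → not valid
(222,281,515): 222+281 ≤ 515 → not valid
1 of the 8 triples forms a triangle.

1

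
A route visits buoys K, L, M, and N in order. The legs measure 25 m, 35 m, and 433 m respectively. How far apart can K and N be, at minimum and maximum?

The maximum is all hops collinear in one direction: 25 + 35 + 433 = 493.
The longest hop is 433; the others sum to 60. Folding the others back against it leaves at least 433 − 60 = 373.

373 ≤ KN ≤ 493 m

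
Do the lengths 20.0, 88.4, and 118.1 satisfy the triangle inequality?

The longest side is 118.1, but the other two sum to only 108.4.
108.4 < 118.1, so the triangle inequality fails.

No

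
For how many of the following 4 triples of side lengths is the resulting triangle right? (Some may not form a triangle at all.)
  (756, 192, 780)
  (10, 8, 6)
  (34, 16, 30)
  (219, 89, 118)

3

(756,192,780): 192²+756² = 608400 = 780² → right
(10,8,6): 6²+8² = 100 = 10² → right
(34,16,30): 16²+30² = 1156 = 34² → right
(219,89,118): 89+118 ≤ 219, not a triangle
3 of the 4 are right.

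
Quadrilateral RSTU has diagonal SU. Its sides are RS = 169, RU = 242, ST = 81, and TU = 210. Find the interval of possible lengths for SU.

From triangle RSU: |169 − 242| < SU < 169 + 242, i.e. 73 < SU < 411.
From triangle TSU: 129 < SU < 291.
Both must hold, so SU lies in the intersection.

129 < SU < 291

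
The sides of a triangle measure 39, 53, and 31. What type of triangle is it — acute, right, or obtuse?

Compare the square of the longest side to the sum of squares of the other two: 31² + 39² = 2482 < 2809 = 53².

obtuse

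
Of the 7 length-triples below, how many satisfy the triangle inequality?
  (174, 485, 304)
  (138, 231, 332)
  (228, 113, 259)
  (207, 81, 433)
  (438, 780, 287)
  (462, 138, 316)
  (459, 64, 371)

(174,304,485): 174+304 ≤ 485 → not valid
(138,231,332): 138+231 > 332 → valid
(113,228,259): 113+228 > 259 → valid
(81,207,433): 81+207 ≤ 433 → not valid
(287,438,780): 287+438 ≤ 780 → not valid
(138,316,462): 138+316 ≤ 462 → not valid
(64,371,459): 64+371 ≤ 459 → not valid
2 of the 7 triples form a triangle.

2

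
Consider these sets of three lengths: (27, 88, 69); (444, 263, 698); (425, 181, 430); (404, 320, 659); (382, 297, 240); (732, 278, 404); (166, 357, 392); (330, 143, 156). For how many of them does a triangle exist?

(27,69,88): 27+69 > 88 → valid
(263,444,698): 263+444 > 698 → valid
(181,425,430): 181+425 > 430 → valid
(320,404,659): 320+404 > 659 → valid
(240,297,382): 240+297 > 382 → valid
(278,404,732): 278+404 ≤ 732 → not valid
(166,357,392): 166+357 > 392 → valid
(143,156,330): 143+156 ≤ 330 → not valid
6 of the 8 triples form a triangle.

6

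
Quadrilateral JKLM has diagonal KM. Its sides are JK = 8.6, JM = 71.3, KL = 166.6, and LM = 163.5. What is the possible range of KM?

From triangle JKM: |8.6 − 71.3| < KM < 8.6 + 71.3, i.e. 62.7 < KM < 79.9.
From triangle LKM: 3.1 < KM < 330.1.
Both must hold, so KM lies in the intersection.

62.7 < KM < 79.9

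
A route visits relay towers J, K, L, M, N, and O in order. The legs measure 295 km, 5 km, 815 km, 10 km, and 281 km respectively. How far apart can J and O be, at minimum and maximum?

224 ≤ JO ≤ 1406 km

The maximum is all hops collinear in one direction: 295 + 5 + 815 + 10 + 281 = 1406.
The longest hop is 815; the others sum to 591. Folding the others back against it leaves at least 815 − 591 = 224.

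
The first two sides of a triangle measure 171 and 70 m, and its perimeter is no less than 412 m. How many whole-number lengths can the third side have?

Triangle inequality: 101 < x < 241. Perimeter ≥ 412 gives x ≥ 412 − 171 − 70 = 171.
So 171 ≤ x < 241; integers 171 through 240: 70 values.

70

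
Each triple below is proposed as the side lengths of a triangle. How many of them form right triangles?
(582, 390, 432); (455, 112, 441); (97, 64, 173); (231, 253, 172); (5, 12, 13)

(582,390,432): 390²+432² = 338724 = 582² → right
(455,112,441): 112²+441² = 207025 = 455² → right
(97,64,173): 64+97 ≤ 173, not a triangle
(231,253,172): 172²+231² = 82945 > 64009 = 253² → acute
(5,12,13): 5²+12² = 169 = 13² → right
3 of the 5 are right.

3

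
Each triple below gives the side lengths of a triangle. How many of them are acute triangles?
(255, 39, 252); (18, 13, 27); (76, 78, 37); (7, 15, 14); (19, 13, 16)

(255,39,252): 39²+252² = 65025 = 255² → right
(18,13,27): 13²+18² = 493 < 729 = 27² → obtuse
(76,78,37): 37²+76² = 7145 > 6084 = 78² → acute
(7,15,14): 7²+14² = 245 > 225 = 15² → acute
(19,13,16): 13²+16² = 425 > 361 = 19² → acute
3 of the 5 are acute.

3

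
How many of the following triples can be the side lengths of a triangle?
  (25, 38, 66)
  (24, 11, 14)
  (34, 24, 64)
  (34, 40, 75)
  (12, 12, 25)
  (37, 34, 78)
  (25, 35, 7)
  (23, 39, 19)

2

(25,38,66): 25+38 ≤ 66 → not valid
(11,14,24): 11+14 > 24 → valid
(24,34,64): 24+34 ≤ 64 → not valid
(34,40,75): 34+40 ≤ 75 → not valid
(12,12,25): 12+12 ≤ 25 → not valid
(34,37,78): 34+37 ≤ 78 → not valid
(7,25,35): 7+25 ≤ 35 → not valid
(19,23,39): 19+23 > 39 → valid
2 of the 8 triples form a triangle.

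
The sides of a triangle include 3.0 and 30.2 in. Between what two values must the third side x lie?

27.2 < x < 33.2

By the triangle inequality, x must be less than 3.0 + 30.2 = 33.2 and greater than |3.0 − 30.2| = 27.2.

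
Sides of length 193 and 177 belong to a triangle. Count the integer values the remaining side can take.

The third side lies in the open interval (16, 370).
Integers from 17 to 369 inclusive: 369 − 17 + 1 = 353.

353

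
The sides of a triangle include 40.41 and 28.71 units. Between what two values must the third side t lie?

By the triangle inequality, t must be less than 40.41 + 28.71 = 69.12 and greater than |40.41 − 28.71| = 11.70.

11.70 < t < 69.12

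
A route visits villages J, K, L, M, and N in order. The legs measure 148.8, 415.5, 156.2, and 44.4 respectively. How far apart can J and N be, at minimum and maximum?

66.1 ≤ JN ≤ 764.9

The maximum is all hops collinear in one direction: 148.8 + 415.5 + 156.2 + 44.4 = 764.9.
The longest hop is 415.5; the others sum to 349.4. Folding the others back against it leaves at least 415.5 − 349.4 = 66.1.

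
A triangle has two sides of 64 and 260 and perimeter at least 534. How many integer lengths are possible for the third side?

114

Triangle inequality: 196 < x < 324. Perimeter ≥ 534 gives x ≥ 534 − 64 − 260 = 210.
So 210 ≤ x < 324; integers 210 through 323: 114 values.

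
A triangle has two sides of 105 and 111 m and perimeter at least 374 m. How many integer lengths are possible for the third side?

58

Triangle inequality: 6 < x < 216. Perimeter ≥ 374 gives x ≥ 374 − 105 − 111 = 158.
So 158 ≤ x < 216; integers 158 through 215: 58 values.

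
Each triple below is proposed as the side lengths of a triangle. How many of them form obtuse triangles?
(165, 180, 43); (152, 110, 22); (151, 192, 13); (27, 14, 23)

(165,180,43): 43²+165² = 29074 < 32400 = 180² → obtuse
(152,110,22): 22+110 ≤ 152, not a triangle
(151,192,13): 13+151 ≤ 192, not a triangle
(27,14,23): 14²+23² = 725 < 729 = 27² → obtuse
2 of the 4 are obtuse.

2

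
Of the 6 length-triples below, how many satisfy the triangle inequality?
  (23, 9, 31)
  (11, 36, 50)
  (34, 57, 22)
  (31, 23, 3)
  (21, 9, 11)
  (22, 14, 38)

(9,23,31): 9+23 > 31 → valid
(11,36,50): 11+36 ≤ 50 → not valid
(22,34,57): 22+34 ≤ 57 → not valid
(3,23,31): 3+23 ≤ 31 → not valid
(9,11,21): 9+11 ≤ 21 → not valid
(14,22,38): 14+22 ≤ 38 → not valid
1 of the 6 triples forms a triangle.

1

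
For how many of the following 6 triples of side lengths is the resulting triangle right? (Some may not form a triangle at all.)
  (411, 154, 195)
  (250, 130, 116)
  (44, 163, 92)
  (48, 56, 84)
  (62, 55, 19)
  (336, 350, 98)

1

(411,154,195): 154+195 ≤ 411, not a triangle
(250,130,116): 116+130 ≤ 250, not a triangle
(44,163,92): 44+92 ≤ 163, not a triangle
(48,56,84): 48²+56² = 5440 < 7056 = 84² → obtuse
(62,55,19): 19²+55² = 3386 < 3844 = 62² → obtuse
(336,350,98): 98²+336² = 122500 = 350² → right
1 of the 6 is right.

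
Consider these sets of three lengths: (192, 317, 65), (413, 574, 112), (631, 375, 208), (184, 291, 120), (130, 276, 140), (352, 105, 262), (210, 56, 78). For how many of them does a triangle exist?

2

(65,192,317): 65+192 ≤ 317 → not valid
(112,413,574): 112+413 ≤ 574 → not valid
(208,375,631): 208+375 ≤ 631 → not valid
(120,184,291): 120+184 > 291 → valid
(130,140,276): 130+140 ≤ 276 → not valid
(105,262,352): 105+262 > 352 → valid
(56,78,210): 56+78 ≤ 210 → not valid
2 of the 7 triples form a triangle.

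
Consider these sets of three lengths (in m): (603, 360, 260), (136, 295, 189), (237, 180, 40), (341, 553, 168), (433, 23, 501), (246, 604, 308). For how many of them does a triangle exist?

(260,360,603): 260+360 > 603 → valid
(136,189,295): 136+189 > 295 → valid
(40,180,237): 40+180 ≤ 237 → not valid
(168,341,553): 168+341 ≤ 553 → not valid
(23,433,501): 23+433 ≤ 501 → not valid
(246,308,604): 246+308 ≤ 604 → not valid
2 of the 6 triples form a triangle.

2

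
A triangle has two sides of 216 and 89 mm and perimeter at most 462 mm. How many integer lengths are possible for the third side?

Triangle inequality: 127 < x < 305. Perimeter ≤ 462 gives x ≤ 462 − 216 − 89 = 157.
So 127 < x ≤ 157; integers 128 through 157: 30 values.

30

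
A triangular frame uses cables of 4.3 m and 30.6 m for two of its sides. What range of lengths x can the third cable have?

26.3 < x < 34.9 (m)

By the triangle inequality, x must be less than 4.3 + 30.6 = 34.9 and greater than |4.3 − 30.6| = 26.3.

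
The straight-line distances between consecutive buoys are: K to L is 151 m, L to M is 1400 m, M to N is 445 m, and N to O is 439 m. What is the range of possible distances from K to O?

365 ≤ KO ≤ 2435 m

The maximum is all hops collinear in one direction: 151 + 1400 + 445 + 439 = 2435.
The longest hop is 1400; the others sum to 1035. Folding the others back against it leaves at least 1400 − 1035 = 365.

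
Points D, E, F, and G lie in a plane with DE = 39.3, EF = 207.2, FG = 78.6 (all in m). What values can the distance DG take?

89.3 ≤ DG ≤ 325.1 m

The maximum is all hops collinear in one direction: 39.3 + 207.2 + 78.6 = 325.1.
The longest hop is 207.2; the others sum to 117.9. Folding the others back against it leaves at least 207.2 − 117.9 = 89.3.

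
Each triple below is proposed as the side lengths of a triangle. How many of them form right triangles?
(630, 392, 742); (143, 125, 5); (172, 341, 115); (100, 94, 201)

(630,392,742): 392²+630² = 550564 = 742² → right
(143,125,5): 5+125 ≤ 143, not a triangle
(172,341,115): 115+172 ≤ 341, not a triangle
(100,94,201): 94+100 ≤ 201, not a triangle
1 of the 4 is right.

1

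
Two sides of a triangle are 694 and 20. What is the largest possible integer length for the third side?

713

The third side must be strictly less than 694 + 20 = 714.
The largest integer below 714 is 713.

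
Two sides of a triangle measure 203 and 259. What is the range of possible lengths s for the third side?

56 < s < 462

By the triangle inequality, s must be less than 203 + 259 = 462 and greater than |203 − 259| = 56.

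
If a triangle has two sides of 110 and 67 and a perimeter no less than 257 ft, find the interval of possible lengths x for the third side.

80 ≤ x < 177 ft

Triangle inequality alone gives 43 < x < 177.
The perimeter condition gives x ≥ 257 − 110 − 67 = 80.
Intersecting the two: 80 ≤ x < 177.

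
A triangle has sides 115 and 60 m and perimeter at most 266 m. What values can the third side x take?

Triangle inequality alone gives 55 < x < 175.
The perimeter condition gives x ≤ 266 − 115 − 60 = 91.
Intersecting the two: 55 < x ≤ 91.

55 < x ≤ 91 m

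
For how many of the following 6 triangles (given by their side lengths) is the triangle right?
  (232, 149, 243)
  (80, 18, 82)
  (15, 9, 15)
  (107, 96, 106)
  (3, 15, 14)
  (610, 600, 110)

2

(232,149,243): 149²+232² = 76025 > 59049 = 243² → acute
(80,18,82): 18²+80² = 6724 = 82² → right
(15,9,15): 9²+15² = 306 > 225 = 15² → acute
(107,96,106): 96²+106² = 20452 > 11449 = 107² → acute
(3,15,14): 3²+14² = 205 < 225 = 15² → obtuse
(610,600,110): 110²+600² = 372100 = 610² → right
2 of the 6 are right.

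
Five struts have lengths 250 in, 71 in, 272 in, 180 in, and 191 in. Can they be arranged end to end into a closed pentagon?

A pentagon exists iff every side is shorter than the sum of the others — equivalently, the longest side is less than the sum of the rest.
Longest side 272 < 692 (sum of the remaining 4), so yes.

Yes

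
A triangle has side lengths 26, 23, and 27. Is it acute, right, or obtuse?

acute

Compare the square of the longest side to the sum of squares of the other two: 23² + 26² = 1205 > 729 = 27².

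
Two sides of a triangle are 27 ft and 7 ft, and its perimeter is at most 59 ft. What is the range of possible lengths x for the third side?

Triangle inequality alone gives 20 < x < 34.
The perimeter condition gives x ≤ 59 − 27 − 7 = 25.
Intersecting the two: 20 < x ≤ 25.

20 < x ≤ 25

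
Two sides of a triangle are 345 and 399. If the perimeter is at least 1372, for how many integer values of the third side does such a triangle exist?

Triangle inequality: 54 < x < 744. Perimeter ≥ 1372 gives x ≥ 1372 − 345 − 399 = 628.
So 628 ≤ x < 744; integers 628 through 743: 116 values.

116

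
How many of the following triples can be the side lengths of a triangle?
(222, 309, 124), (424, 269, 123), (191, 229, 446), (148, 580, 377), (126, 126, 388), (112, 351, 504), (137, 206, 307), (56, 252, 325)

(124,222,309): 124+222 > 309 → valid
(123,269,424): 123+269 ≤ 424 → not valid
(191,229,446): 191+229 ≤ 446 → not valid
(148,377,580): 148+377 ≤ 580 → not valid
(126,126,388): 126+126 ≤ 388 → not valid
(112,351,504): 112+351 ≤ 504 → not valid
(137,206,307): 137+206 > 307 → valid
(56,252,325): 56+252 ≤ 325 → not valid
2 of the 8 triples form a triangle.

2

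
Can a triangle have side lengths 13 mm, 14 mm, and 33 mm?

No

The longest side is 33, but the other two sum to only 27.
27 < 33, so the triangle inequality fails.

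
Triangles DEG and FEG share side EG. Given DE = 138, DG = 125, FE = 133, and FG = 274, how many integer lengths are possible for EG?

121

From triangle DEG: 13 < EG < 263.
From triangle FEG: 141 < EG < 407.
Intersection: 141 < EG < 263, so integers 142 through 262: 121 values.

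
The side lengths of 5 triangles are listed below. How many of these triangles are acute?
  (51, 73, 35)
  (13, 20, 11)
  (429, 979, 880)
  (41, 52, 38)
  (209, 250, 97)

1

(51,73,35): 35²+51² = 3826 < 5329 = 73² → obtuse
(13,20,11): 11²+13² = 290 < 400 = 20² → obtuse
(429,979,880): 429²+880² = 958441 = 979² → right
(41,52,38): 38²+41² = 3125 > 2704 = 52² → acute
(209,250,97): 97²+209² = 53090 < 62500 = 250² → obtuse
1 of the 5 is acute.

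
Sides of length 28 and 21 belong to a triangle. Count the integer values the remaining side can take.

The third side lies in the open interval (7, 49).
Integers from 8 to 48 inclusive: 48 − 8 + 1 = 41.

41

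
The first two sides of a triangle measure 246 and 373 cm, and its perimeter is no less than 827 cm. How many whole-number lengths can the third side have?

Triangle inequality: 127 < x < 619. Perimeter ≥ 827 gives x ≥ 827 − 246 − 373 = 208.
So 208 ≤ x < 619; integers 208 through 618: 411 values.

411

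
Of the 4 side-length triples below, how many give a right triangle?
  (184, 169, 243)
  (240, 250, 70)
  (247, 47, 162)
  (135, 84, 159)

2

(184,169,243): 169²+184² = 62417 > 59049 = 243² → acute
(240,250,70): 70²+240² = 62500 = 250² → right
(247,47,162): 47+162 ≤ 247, not a triangle
(135,84,159): 84²+135² = 25281 = 159² → right
2 of the 4 are right.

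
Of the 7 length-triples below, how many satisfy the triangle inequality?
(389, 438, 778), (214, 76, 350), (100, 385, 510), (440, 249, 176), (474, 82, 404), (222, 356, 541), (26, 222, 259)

3

(389,438,778): 389+438 > 778 → valid
(76,214,350): 76+214 ≤ 350 → not valid
(100,385,510): 100+385 ≤ 510 → not valid
(176,249,440): 176+249 ≤ 440 → not valid
(82,404,474): 82+404 > 474 → valid
(222,356,541): 222+356 > 541 → valid
(26,222,259): 26+222 ≤ 259 → not valid
3 of the 7 triples form a triangle.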